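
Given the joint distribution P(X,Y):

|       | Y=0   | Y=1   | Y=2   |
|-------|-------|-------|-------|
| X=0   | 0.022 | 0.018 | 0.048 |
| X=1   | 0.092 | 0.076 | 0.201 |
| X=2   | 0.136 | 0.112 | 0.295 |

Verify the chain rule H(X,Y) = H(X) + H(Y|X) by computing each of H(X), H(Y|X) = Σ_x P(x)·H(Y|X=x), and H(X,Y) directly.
H(X) = 1.3177 bits, H(Y|X) = 1.4473 bits, H(X,Y) = 2.7650 bits

Marginal of X (row sums):
  P(X=0) = 0.022 + 0.018 + 0.048 = 0.088
  P(X=1) = 0.092 + 0.076 + 0.201 = 0.369
  P(X=2) = 0.136 + 0.112 + 0.295 = 0.543
H(X) = -[0.088·log₂(0.088) + 0.369·log₂(0.369) + 0.543·log₂(0.543)]
  = 0.30856 + 0.53074 + 0.47837 = 1.3177 bits

H(Y|X) = Σ_x P(x)·H(Y|X=x):
  X=0: P(X=0) = 0.088, P(Y|X=0) = (1/4, 9/44, 6/11) → H(Y|X=0) = 1.44529
  X=1: P(X=1) = 0.369, P(Y|X=1) = (92/369, 76/369, 67/123) → H(Y|X=1) = 1.44652
  X=2: P(X=2) = 0.543, P(Y|X=2) = (136/543, 112/543, 295/543) → H(Y|X=2) = 1.44822
H(Y|X) = 0.088·1.44529 + 0.369·1.44652 + 0.543·1.44822 = 1.4473 bits

H(X,Y) = -Σ_{x,y} P(x,y) log₂ P(x,y). Per-cell terms -P(x,y)·log₂P(x,y):
  X=0: 0.12114, 0.10433, 0.21028
  X=1: 0.31668, 0.28256, 0.46526
  X=2: 0.39145, 0.35374, 0.51956
Sum of the 9 terms: H(X,Y) = 2.7650 bits

Chain rule check:
  H(X) + H(Y|X) = 1.3177 + 1.4473 = 2.7650 bits
  H(X,Y) = 2.7650 bits
✓ Chain rule verified.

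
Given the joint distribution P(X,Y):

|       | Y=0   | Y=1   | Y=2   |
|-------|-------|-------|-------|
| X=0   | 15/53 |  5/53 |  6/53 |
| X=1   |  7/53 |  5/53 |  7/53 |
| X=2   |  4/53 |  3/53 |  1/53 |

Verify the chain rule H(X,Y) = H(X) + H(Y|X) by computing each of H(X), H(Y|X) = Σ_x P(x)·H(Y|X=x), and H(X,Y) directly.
H(X) = 1.4464 bits, H(Y|X) = 1.4629 bits, H(X,Y) = 2.9092 bits

Marginal of X (row sums):
  P(X=0) = 15/53 + 5/53 + 6/53 = 26/53
  P(X=1) = 7/53 + 5/53 + 7/53 = 19/53
  P(X=2) = 4/53 + 3/53 + 1/53 = 8/53
H(X) = -[(26/53)·log₂(26/53) + (19/53)·log₂(19/53) + (8/53)·log₂(8/53)]
  = 0.504047 + 0.530564 + 0.411762 = 1.4464 bits

H(Y|X) = Σ_x P(x)·H(Y|X=x):
  X=0: P(X=0) = 26/53, P(Y|X=0) = (15/26, 5/26, 3/13) → H(Y|X=0) = 1.403410
  X=1: P(X=1) = 19/53, P(Y|X=1) = (7/19, 5/19, 7/19) → H(Y|X=1) = 1.568316
  X=2: P(X=2) = 8/53, P(Y|X=2) = (1/2, 3/8, 1/8) → H(Y|X=2) = 1.405639
H(Y|X) = (26/53)·1.403410 + (19/53)·1.568316 + (8/53)·1.405639 = 1.4629 bits

H(X,Y) = -Σ_{x,y} P(x,y) log₂ P(x,y). Per-cell terms -P(x,y)·log₂P(x,y):
  X=0: 0.515386, 0.321320, 0.355807
  X=1: 0.385735, 0.321320, 0.385735
  X=2: 0.281352, 0.234507, 0.108074
Sum of the 9 terms: H(X,Y) = 2.9092 bits

Chain rule check:
  H(X) + H(Y|X) = 1.4464 + 1.4629 = 2.9093 bits
  H(X,Y) = 2.9092 bits
✓ Chain rule verified (Δ = 0.0001 is 4-dp rounding noise: each of the three values was rounded independently).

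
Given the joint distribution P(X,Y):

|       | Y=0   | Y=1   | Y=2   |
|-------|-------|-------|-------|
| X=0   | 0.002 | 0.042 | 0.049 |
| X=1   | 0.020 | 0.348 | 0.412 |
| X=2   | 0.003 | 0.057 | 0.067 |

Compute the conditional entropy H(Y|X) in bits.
1.1387 bits

H(Y|X) = H(X,Y) - H(X)

H(X,Y) = -Σ_{x,y} P(x,y) log₂ P(x,y). Per-cell terms -P(x,y)·log₂P(x,y):
  X=0: 0.0179, 0.1921, 0.2132
  X=1: 0.1129, 0.5299, 0.5271
  X=2: 0.0251, 0.2356, 0.2613
Sum of the 9 terms: H(X,Y) = 2.1151 bits

Marginal of X (row sums):
  P(X=0) = 0.002 + 0.042 + 0.049 = 0.093
  P(X=1) = 0.020 + 0.348 + 0.412 = 0.780
  P(X=2) = 0.003 + 0.057 + 0.067 = 0.127
H(X) = -[0.093·log₂(0.093) + 0.780·log₂(0.780) + 0.127·log₂(0.127)]
  = 0.3187 + 0.2796 + 0.3781 = 0.9764 bits

H(Y|X) = H(X,Y) - H(X) = 2.1151 - 0.9764 = 1.1387 bits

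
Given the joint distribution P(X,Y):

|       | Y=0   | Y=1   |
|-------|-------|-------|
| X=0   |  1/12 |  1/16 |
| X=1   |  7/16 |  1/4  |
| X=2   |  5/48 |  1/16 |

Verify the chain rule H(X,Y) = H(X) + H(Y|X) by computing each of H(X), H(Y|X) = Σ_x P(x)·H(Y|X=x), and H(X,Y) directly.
H(X) = 1.2075 bits, H(Y|X) = 0.9529 bits, H(X,Y) = 2.1604 bits

Marginal of X (row sums):
  P(X=0) = 1/12 + 1/16 = 7/48
  P(X=1) = 7/16 + 1/4 = 11/16
  P(X=2) = 5/48 + 1/16 = 1/6
H(X) = -[(7/48)·log₂(7/48) + (11/16)·log₂(11/16) + (1/6)·log₂(1/6)]
  = 0.4051 + 0.3716 + 0.4308 = 1.2075 bits

H(Y|X) = Σ_x P(x)·H(Y|X=x):
  X=0: P(X=0) = 7/48, P(Y|X=0) = (4/7, 3/7) → H(Y|X=0) = 0.9852
  X=1: P(X=1) = 11/16, P(Y|X=1) = (7/11, 4/11) → H(Y|X=1) = 0.9457
  X=2: P(X=2) = 1/6, P(Y|X=2) = (5/8, 3/8) → H(Y|X=2) = 0.9544
H(Y|X) = (7/48)·0.9852 + (11/16)·0.9457 + (1/6)·0.9544 = 0.9529 bits

H(X,Y) = -Σ_{x,y} P(x,y) log₂ P(x,y). Per-cell terms -P(x,y)·log₂P(x,y):
  X=0: 0.2987, 0.2500
  X=1: 0.5218, 0.5000
  X=2: 0.3399, 0.2500
Sum of the 6 terms: H(X,Y) = 2.1604 bits

Chain rule check:
  H(X) + H(Y|X) = 1.2075 + 0.9529 = 2.1604 bits
  H(X,Y) = 2.1604 bits
✓ Chain rule verified.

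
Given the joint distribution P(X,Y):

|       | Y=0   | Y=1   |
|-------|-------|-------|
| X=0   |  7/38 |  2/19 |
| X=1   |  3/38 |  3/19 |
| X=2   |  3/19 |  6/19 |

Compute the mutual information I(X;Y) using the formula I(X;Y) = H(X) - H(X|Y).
0.0557 bits

I(X;Y) = H(X) - H(X|Y)

Marginal of X (row sums):
  P(X=0) = 7/38 + 2/19 = 11/38
  P(X=1) = 3/38 + 3/19 = 9/38
  P(X=2) = 3/19 + 6/19 = 9/19
H(X) = -[(11/38)·log₂(11/38) + (9/38)·log₂(9/38) + (9/19)·log₂(9/19)]
  = 0.5177 + 0.4922 + 0.5106 = 1.5205 bits

Marginal of Y (column sums):
  P(Y=0) = 7/38 + 3/38 + 3/19 = 8/19
  P(Y=1) = 2/19 + 3/19 + 6/19 = 11/19
H(X|Y) = Σ_y P(y)·H(X|Y=y):
  Y=0: P(Y=0) = 8/19, P(X|Y=0) = (7/16, 3/16, 3/8) → H(X|Y=0) = 1.5052
  Y=1: P(Y=1) = 11/19, P(X|Y=1) = (2/11, 3/11, 6/11) → H(X|Y=1) = 1.4354
H(X|Y) = (8/19)·1.5052 + (11/19)·1.4354 = 1.4648 bits

I(X;Y) = H(X) - H(X|Y) = 1.5205 - 1.4648 = 0.0557 bits

Cross-check via I(X;Y) = H(X) + H(Y) - H(X,Y): computing H(Y) from the column sums and H(X,Y) from the 6 cells in the same way gives H(Y) = 0.9819 bits and H(X,Y) = 2.4467 bits, so
I(X;Y) = 1.5205 + 0.9819 - 2.4467 = 0.0557 bits ✓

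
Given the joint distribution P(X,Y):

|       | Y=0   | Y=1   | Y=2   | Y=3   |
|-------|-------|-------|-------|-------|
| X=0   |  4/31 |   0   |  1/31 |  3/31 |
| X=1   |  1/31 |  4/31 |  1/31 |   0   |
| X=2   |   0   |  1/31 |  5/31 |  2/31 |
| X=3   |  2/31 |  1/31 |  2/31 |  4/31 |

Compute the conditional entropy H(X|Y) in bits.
1.4792 bits

H(X|Y) = H(X,Y) - H(Y)

H(X,Y) = -Σ_{x,y} P(x,y) log₂ P(x,y). Per-cell terms -P(x,y)·log₂P(x,y):
  X=0: 0.3812, 0.0000, 0.1598, 0.3261
  X=1: 0.1598, 0.3812, 0.1598, 0.0000
  X=2: 0.0000, 0.1598, 0.4246, 0.2551
  X=3: 0.2551, 0.1598, 0.2551, 0.3812
  (cells with P = 0 contribute 0)
Sum of the 16 terms: H(X,Y) = 3.4586 bits

Marginal of Y (column sums):
  P(Y=0) = 4/31 + 1/31 + 0 + 2/31 = 7/31
  P(Y=1) = 0 + 4/31 + 1/31 + 1/31 = 6/31
  P(Y=2) = 1/31 + 1/31 + 5/31 + 2/31 = 9/31
  P(Y=3) = 3/31 + 0 + 2/31 + 4/31 = 9/31
H(Y) = -[(7/31)·log₂(7/31) + (6/31)·log₂(6/31) + (9/31)·log₂(9/31) + (9/31)·log₂(9/31)]
  = 0.4848 + 0.4586 + 0.5180 + 0.5180 = 1.9794 bits

H(X|Y) = H(X,Y) - H(Y) = 3.4586 - 1.9794 = 1.4792 bits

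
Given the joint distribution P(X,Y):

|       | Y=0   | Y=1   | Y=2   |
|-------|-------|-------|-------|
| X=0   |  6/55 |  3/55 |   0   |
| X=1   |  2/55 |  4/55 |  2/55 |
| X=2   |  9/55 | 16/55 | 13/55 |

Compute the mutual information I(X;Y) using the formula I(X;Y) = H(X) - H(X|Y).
0.1235 bits

I(X;Y) = H(X) - H(X|Y)

Marginal of X (row sums):
  P(X=0) = 6/55 + 3/55 + 0 = 9/55
  P(X=1) = 2/55 + 4/55 + 2/55 = 8/55
  P(X=2) = 9/55 + 16/55 + 13/55 = 38/55
H(X) = -[(9/55)·log₂(9/55) + (8/55)·log₂(8/55) + (38/55)·log₂(38/55)]
  = 0.42733 + 0.40456 + 0.36855 = 1.20044 bits

Marginal of Y (column sums):
  P(Y=0) = 6/55 + 2/55 + 9/55 = 17/55
  P(Y=1) = 3/55 + 4/55 + 16/55 = 23/55
  P(Y=2) = 0 + 2/55 + 13/55 = 3/11
H(X|Y) = Σ_y P(y)·H(X|Y=y):
  Y=0: P(Y=0) = 17/55, P(X|Y=0) = (6/17, 2/17, 9/17) → H(X|Y=0) = 1.37928
  Y=1: P(Y=1) = 23/55, P(X|Y=1) = (3/23, 4/23, 16/23) → H(X|Y=1) = 1.18639
  Y=2: P(Y=2) = 3/11, P(X|Y=2) = (0, 2/15, 13/15) → H(X|Y=2) = 0.56651
H(X|Y) = (17/55)·1.37928 + (23/55)·1.18639 + (3/11)·0.56651 = 1.07695 bits

I(X;Y) = H(X) - H(X|Y) = 1.20044 - 1.07695 = 0.1235 bits

Cross-check via I(X;Y) = H(X) + H(Y) - H(X,Y): computing H(Y) from the column sums and H(X,Y) from the 9 cells in the same way gives H(Y) = 1.56078 bits and H(X,Y) = 2.63773 bits, so
I(X;Y) = 1.20044 + 1.56078 - 2.63773 = 0.1235 bits ✓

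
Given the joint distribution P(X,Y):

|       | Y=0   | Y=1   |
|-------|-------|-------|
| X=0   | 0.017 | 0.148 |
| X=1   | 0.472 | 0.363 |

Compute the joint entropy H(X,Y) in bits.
1.5498 bits

H(X,Y) = -Σ_{x,y} P(x,y) log₂ P(x,y). Per-cell terms -P(x,y)·log₂P(x,y):
  X=0: 0.09993, 0.40794
  X=1: 0.51124, 0.53069
Sum of the 4 terms: H(X,Y) = 1.5498 bits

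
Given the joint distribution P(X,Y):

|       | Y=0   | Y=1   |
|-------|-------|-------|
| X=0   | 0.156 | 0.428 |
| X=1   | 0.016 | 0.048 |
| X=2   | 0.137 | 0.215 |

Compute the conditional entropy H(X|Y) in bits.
1.2255 bits

H(X|Y) = H(X,Y) - H(Y)

H(X,Y) = -Σ_{x,y} P(x,y) log₂ P(x,y). Per-cell terms -P(x,y)·log₂P(x,y):
  X=0: 0.41814, 0.52401
  X=1: 0.09545, 0.21028
  X=2: 0.39288, 0.47678
Sum of the 6 terms: H(X,Y) = 2.1175 bits

Marginal of Y (column sums):
  P(Y=0) = 0.156 + 0.016 + 0.137 = 0.309
  P(Y=1) = 0.428 + 0.048 + 0.215 = 0.691
H(Y) = -[0.309·log₂(0.309) + 0.691·log₂(0.691)]
  = 0.52355 + 0.36847 = 0.8920 bits

H(X|Y) = H(X,Y) - H(Y) = 2.1175 - 0.8920 = 1.2255 bits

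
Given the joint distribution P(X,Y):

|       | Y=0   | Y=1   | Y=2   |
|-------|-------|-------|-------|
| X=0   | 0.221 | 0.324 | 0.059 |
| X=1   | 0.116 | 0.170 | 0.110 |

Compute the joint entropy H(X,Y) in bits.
2.3944 bits

H(X,Y) = -Σ_{x,y} P(x,y) log₂ P(x,y). Per-cell terms -P(x,y)·log₂P(x,y):
  X=0: 0.4813, 0.5268, 0.2409
  X=1: 0.3605, 0.4346, 0.3503
Sum of the 6 terms: H(X,Y) = 2.3944 bits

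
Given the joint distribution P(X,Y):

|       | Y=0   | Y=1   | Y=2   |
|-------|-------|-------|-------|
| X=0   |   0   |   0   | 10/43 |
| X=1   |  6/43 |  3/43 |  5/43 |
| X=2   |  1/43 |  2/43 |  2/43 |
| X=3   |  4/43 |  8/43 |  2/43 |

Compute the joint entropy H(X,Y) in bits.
3.0287 bits

H(X,Y) = -Σ_{x,y} P(x,y) log₂ P(x,y). Per-cell terms -P(x,y)·log₂P(x,y):
  X=0: 0.00000, 0.00000, 0.48938
  X=1: 0.39646, 0.26800, 0.36097
  X=2: 0.12619, 0.20587, 0.20587
  X=3: 0.31872, 0.45140, 0.20587
  (cells with P = 0 contribute 0)
Sum of the 12 terms: H(X,Y) = 3.0287 bits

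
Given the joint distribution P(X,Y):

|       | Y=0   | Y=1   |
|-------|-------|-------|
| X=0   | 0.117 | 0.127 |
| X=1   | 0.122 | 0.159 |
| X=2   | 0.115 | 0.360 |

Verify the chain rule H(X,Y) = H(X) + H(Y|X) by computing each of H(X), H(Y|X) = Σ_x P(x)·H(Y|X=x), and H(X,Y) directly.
H(X) = 1.5213 bits, H(Y|X) = 0.9005 bits, H(X,Y) = 2.4218 bits

Marginal of X (row sums):
  P(X=0) = 0.117 + 0.127 = 0.244
  P(X=1) = 0.122 + 0.159 = 0.281
  P(X=2) = 0.115 + 0.360 = 0.475
H(X) = -[0.244·log₂(0.244) + 0.281·log₂(0.281) + 0.475·log₂(0.475)]
  = 0.49655 + 0.51461 + 0.51015 = 1.5213 bits

H(Y|X) = Σ_x P(x)·H(Y|X=x):
  X=0: P(X=0) = 0.244, P(Y|X=0) = (117/244, 127/244) → H(Y|X=0) = 0.99879
  X=1: P(X=1) = 0.281, P(Y|X=1) = (122/281, 159/281) → H(Y|X=1) = 0.98746
  X=2: P(X=2) = 0.475, P(Y|X=2) = (23/95, 72/95) → H(Y|X=2) = 0.79852
H(Y|X) = 0.244·0.99879 + 0.281·0.98746 + 0.475·0.79852 = 0.9005 bits

H(X,Y) = -Σ_{x,y} P(x,y) log₂ P(x,y). Per-cell terms -P(x,y)·log₂P(x,y):
  X=0: 0.36216, 0.37809
  X=1: 0.37028, 0.42181
  X=2: 0.35883, 0.53062
Sum of the 6 terms: H(X,Y) = 2.4218 bits

Chain rule check:
  H(X) + H(Y|X) = 1.5213 + 0.9005 = 2.4218 bits
  H(X,Y) = 2.4218 bits
✓ Chain rule verified.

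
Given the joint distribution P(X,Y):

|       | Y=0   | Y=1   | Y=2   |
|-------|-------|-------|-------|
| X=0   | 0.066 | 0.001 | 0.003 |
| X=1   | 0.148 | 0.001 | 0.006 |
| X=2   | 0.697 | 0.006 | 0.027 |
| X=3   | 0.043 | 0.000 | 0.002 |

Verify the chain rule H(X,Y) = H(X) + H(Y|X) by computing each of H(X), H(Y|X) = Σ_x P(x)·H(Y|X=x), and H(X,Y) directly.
H(X) = 1.2182 bits, H(Y|X) = 0.2990 bits, H(X,Y) = 1.5172 bits

Marginal of X (row sums):
  P(X=0) = 0.066 + 0.001 + 0.003 = 0.070
  P(X=1) = 0.148 + 0.001 + 0.006 = 0.155
  P(X=2) = 0.697 + 0.006 + 0.027 = 0.730
  P(X=3) = 0.043 + 0.000 + 0.002 = 0.045
H(X) = -[0.070·log₂(0.070) + 0.155·log₂(0.155) + 0.730·log₂(0.730) + 0.045·log₂(0.045)]
  = 0.2686 + 0.4169 + 0.3314 + 0.2013 = 1.2182 bits

H(Y|X) = Σ_x P(x)·H(Y|X=x):
  X=0: P(X=0) = 0.070, P(Y|X=0) = (33/35, 1/70, 3/70) → H(Y|X=0) = 0.3624
  X=1: P(X=1) = 0.155, P(Y|X=1) = (148/155, 1/155, 6/155) → H(Y|X=1) = 0.2922
  X=2: P(X=2) = 0.730, P(Y|X=2) = (697/730, 3/365, 27/730) → H(Y|X=2) = 0.2966
  X=3: P(X=3) = 0.045, P(Y|X=3) = (43/45, 0, 2/45) → H(Y|X=3) = 0.2623
H(Y|X) = 0.070·0.3624 + 0.155·0.2922 + 0.730·0.2966 + 0.045·0.2623 = 0.2990 bits

H(X,Y) = -Σ_{x,y} P(x,y) log₂ P(x,y). Per-cell terms -P(x,y)·log₂P(x,y):
  X=0: 0.2588, 0.0100, 0.0251
  X=1: 0.4079, 0.0100, 0.0443
  X=2: 0.3630, 0.0443, 0.1407
  X=3: 0.1952, 0.0000, 0.0179
  (cells with P = 0 contribute 0)
Sum of the 12 terms: H(X,Y) = 1.5172 bits

Chain rule check:
  H(X) + H(Y|X) = 1.2182 + 0.2990 = 1.5172 bits
  H(X,Y) = 1.5172 bits
✓ Chain rule verified.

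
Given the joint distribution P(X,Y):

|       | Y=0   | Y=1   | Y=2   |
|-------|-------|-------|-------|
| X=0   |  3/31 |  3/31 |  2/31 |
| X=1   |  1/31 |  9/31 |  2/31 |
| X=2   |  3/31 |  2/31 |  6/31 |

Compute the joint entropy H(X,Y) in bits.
2.8799 bits

H(X,Y) = -Σ_{x,y} P(x,y) log₂ P(x,y). Per-cell terms -P(x,y)·log₂P(x,y):
  X=0: 0.32605, 0.32605, 0.25511
  X=1: 0.15981, 0.51801, 0.25511
  X=2: 0.32605, 0.25511, 0.45856
Sum of the 9 terms: H(X,Y) = 2.8799 bits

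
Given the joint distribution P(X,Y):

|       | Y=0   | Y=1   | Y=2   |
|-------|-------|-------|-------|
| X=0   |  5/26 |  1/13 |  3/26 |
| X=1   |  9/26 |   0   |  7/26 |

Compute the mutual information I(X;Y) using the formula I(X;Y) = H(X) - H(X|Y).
0.1160 bits

I(X;Y) = H(X) - H(X|Y)

Marginal of X (row sums):
  P(X=0) = 5/26 + 1/13 + 3/26 = 5/13
  P(X=1) = 9/26 + 0 + 7/26 = 8/13
H(X) = -[(5/13)·log₂(5/13) + (8/13)·log₂(8/13)]
  = 0.53020 + 0.43104 = 0.96124 bits

Marginal of Y (column sums):
  P(Y=0) = 5/26 + 9/26 = 7/13
  P(Y=1) = 1/13 + 0 = 1/13
  P(Y=2) = 3/26 + 7/26 = 5/13
H(X|Y) = Σ_y P(y)·H(X|Y=y):
  Y=0: P(Y=0) = 7/13, P(X|Y=0) = (5/14, 9/14) → H(X|Y=0) = 0.94029
  Y=1: P(Y=1) = 1/13, P(X|Y=1) = (1, 0) → H(X|Y=1) = 0.00000
  Y=2: P(Y=2) = 5/13, P(X|Y=2) = (3/10, 7/10) → H(X|Y=2) = 0.88129
H(X|Y) = (7/13)·0.94029 + (1/13)·0.00000 + (5/13)·0.88129 = 0.84527 bits

I(X;Y) = H(X) - H(X|Y) = 0.96124 - 0.84527 = 0.1160 bits

Cross-check via I(X;Y) = H(X) + H(Y) - H(X,Y): computing H(Y) from the column sums and H(X,Y) from the 6 cells in the same way gives H(Y) = 1.29574 bits and H(X,Y) = 2.14100 bits, so
I(X;Y) = 0.96124 + 1.29574 - 2.14100 = 0.1160 bits ✓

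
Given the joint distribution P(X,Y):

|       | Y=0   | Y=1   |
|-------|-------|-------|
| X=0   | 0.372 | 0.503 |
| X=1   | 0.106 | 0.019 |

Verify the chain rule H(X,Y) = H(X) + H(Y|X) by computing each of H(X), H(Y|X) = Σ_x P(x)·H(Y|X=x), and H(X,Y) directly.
H(X) = 0.5436 bits, H(Y|X) = 0.9377 bits, H(X,Y) = 1.4812 bits

Marginal of X (row sums):
  P(X=0) = 0.372 + 0.503 = 0.875
  P(X=1) = 0.106 + 0.019 = 0.125
H(X) = -[0.875·log₂(0.875) + 0.125·log₂(0.125)]
  = 0.1686 + 0.3750 = 0.5436 bits

H(Y|X) = Σ_x P(x)·H(Y|X=x):
  X=0: P(X=0) = 0.875, P(Y|X=0) = (372/875, 503/875) → H(Y|X=0) = 0.9838
  X=1: P(X=1) = 0.125, P(Y|X=1) = (106/125, 19/125) → H(Y|X=1) = 0.6148
H(Y|X) = 0.875·0.9838 + 0.125·0.6148 = 0.9377 bits

H(X,Y) = -Σ_{x,y} P(x,y) log₂ P(x,y). Per-cell terms -P(x,y)·log₂P(x,y):
  X=0: 0.5307, 0.4987
  X=1: 0.3432, 0.1086
Sum of the 4 terms: H(X,Y) = 1.4812 bits

Chain rule check:
  H(X) + H(Y|X) = 0.5436 + 0.9377 = 1.4813 bits
  H(X,Y) = 1.4812 bits
✓ Chain rule verified (Δ = 0.0001 is 4-dp rounding noise: each of the three values was rounded independently).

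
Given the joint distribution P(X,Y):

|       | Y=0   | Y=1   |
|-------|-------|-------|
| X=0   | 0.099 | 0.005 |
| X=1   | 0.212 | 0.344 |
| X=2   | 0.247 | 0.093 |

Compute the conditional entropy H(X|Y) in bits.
1.1993 bits

H(X|Y) = H(X,Y) - H(Y)

H(X,Y) = -Σ_{x,y} P(x,y) log₂ P(x,y). Per-cell terms -P(x,y)·log₂P(x,y):
  X=0: 0.33031, 0.03822
  X=1: 0.47443, 0.52959
  X=2: 0.49830, 0.31868
Sum of the 6 terms: H(X,Y) = 2.18953 bits

Marginal of Y (column sums):
  P(Y=0) = 0.099 + 0.212 + 0.247 = 0.558
  P(Y=1) = 0.005 + 0.344 + 0.093 = 0.442
H(Y) = -[0.558·log₂(0.558) + 0.442·log₂(0.442)]
  = 0.46965 + 0.52062 = 0.99027 bits

H(X|Y) = H(X,Y) - H(Y) = 2.18953 - 0.99027 = 1.1993 bits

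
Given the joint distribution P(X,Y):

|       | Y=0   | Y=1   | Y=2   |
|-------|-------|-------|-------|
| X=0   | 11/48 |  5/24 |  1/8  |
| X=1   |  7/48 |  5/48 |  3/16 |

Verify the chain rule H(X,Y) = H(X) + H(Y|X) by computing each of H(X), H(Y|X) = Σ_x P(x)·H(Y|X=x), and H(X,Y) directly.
H(X) = 0.9887 bits, H(Y|X) = 1.5427 bits, H(X,Y) = 2.5314 bits

Marginal of X (row sums):
  P(X=0) = 11/48 + 5/24 + 1/8 = 9/16
  P(X=1) = 7/48 + 5/48 + 3/16 = 7/16
H(X) = -[(9/16)·log₂(9/16) + (7/16)·log₂(7/16)]
  = 0.4669 + 0.5218 = 0.9887 bits

H(Y|X) = Σ_x P(x)·H(Y|X=x):
  X=0: P(X=0) = 9/16, P(Y|X=0) = (11/27, 10/27, 2/9) → H(Y|X=0) = 1.5407
  X=1: P(X=1) = 7/16, P(Y|X=1) = (1/3, 5/21, 3/7) → H(Y|X=1) = 1.5452
H(Y|X) = (9/16)·1.5407 + (7/16)·1.5452 = 1.5427 bits

H(X,Y) = -Σ_{x,y} P(x,y) log₂ P(x,y). Per-cell terms -P(x,y)·log₂P(x,y):
  X=0: 0.4871, 0.4715, 0.3750
  X=1: 0.4051, 0.3399, 0.4528
Sum of the 6 terms: H(X,Y) = 2.5314 bits

Chain rule check:
  H(X) + H(Y|X) = 0.9887 + 1.5427 = 2.5314 bits
  H(X,Y) = 2.5314 bits
✓ Chain rule verified.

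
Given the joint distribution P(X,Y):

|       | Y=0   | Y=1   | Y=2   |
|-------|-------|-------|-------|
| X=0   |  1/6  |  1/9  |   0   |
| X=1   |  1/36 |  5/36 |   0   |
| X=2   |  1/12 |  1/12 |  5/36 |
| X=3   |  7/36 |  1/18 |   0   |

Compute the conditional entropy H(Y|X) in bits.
1.0395 bits

H(Y|X) = H(X,Y) - H(X)

H(X,Y) = -Σ_{x,y} P(x,y) log₂ P(x,y). Per-cell terms -P(x,y)·log₂P(x,y):
  X=0: 0.4308, 0.3522, 0.0000
  X=1: 0.1436, 0.3956, 0.0000
  X=2: 0.2987, 0.2987, 0.3956
  X=3: 0.4594, 0.2317, 0.0000
  (cells with P = 0 contribute 0)
Sum of the 12 terms: H(X,Y) = 3.0063 bits

Marginal of X (row sums):
  P(X=0) = 1/6 + 1/9 + 0 = 5/18
  P(X=1) = 1/36 + 5/36 + 0 = 1/6
  P(X=2) = 1/12 + 1/12 + 5/36 = 11/36
  P(X=3) = 7/36 + 1/18 + 0 = 1/4
H(X) = -[(5/18)·log₂(5/18) + (1/6)·log₂(1/6) + (11/36)·log₂(11/36) + (1/4)·log₂(1/4)]
  = 0.5133 + 0.4308 + 0.5227 + 0.5000 = 1.9668 bits

H(Y|X) = H(X,Y) - H(X) = 3.0063 - 1.9668 = 1.0395 bits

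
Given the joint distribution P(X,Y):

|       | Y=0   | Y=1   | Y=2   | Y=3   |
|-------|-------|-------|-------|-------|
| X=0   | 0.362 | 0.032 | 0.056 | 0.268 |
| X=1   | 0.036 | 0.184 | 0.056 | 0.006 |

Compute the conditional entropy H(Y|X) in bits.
1.4726 bits

H(Y|X) = H(X,Y) - H(X)

H(X,Y) = -Σ_{x,y} P(x,y) log₂ P(x,y). Per-cell terms -P(x,y)·log₂P(x,y):
  X=0: 0.53067, 0.15891, 0.23287, 0.50912
  X=1: 0.17265, 0.44937, 0.23287, 0.04428
Sum of the 8 terms: H(X,Y) = 2.33074 bits

Marginal of X (row sums):
  P(X=0) = 0.362 + 0.032 + 0.056 + 0.268 = 0.718
  P(X=1) = 0.036 + 0.184 + 0.056 + 0.006 = 0.282
H(X) = -[0.718·log₂(0.718) + 0.282·log₂(0.282)]
  = 0.34316 + 0.51500 = 0.85816 bits

H(Y|X) = H(X,Y) - H(X) = 2.33074 - 0.85816 = 1.4726 bits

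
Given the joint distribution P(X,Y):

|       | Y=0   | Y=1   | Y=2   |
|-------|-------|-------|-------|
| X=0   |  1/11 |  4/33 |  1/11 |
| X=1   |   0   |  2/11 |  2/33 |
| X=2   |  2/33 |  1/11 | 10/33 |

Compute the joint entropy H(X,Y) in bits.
2.7719 bits

H(X,Y) = -Σ_{x,y} P(x,y) log₂ P(x,y). Per-cell terms -P(x,y)·log₂P(x,y):
  X=0: 0.3145, 0.3690, 0.3145
  X=1: 0.0000, 0.4472, 0.2451
  X=2: 0.2451, 0.3145, 0.5220
  (cells with P = 0 contribute 0)
Sum of the 9 terms: H(X,Y) = 2.7719 bits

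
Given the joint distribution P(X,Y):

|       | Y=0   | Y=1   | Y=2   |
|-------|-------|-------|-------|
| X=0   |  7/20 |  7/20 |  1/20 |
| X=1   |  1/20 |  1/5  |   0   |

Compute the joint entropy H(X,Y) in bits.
1.9568 bits

H(X,Y) = -Σ_{x,y} P(x,y) log₂ P(x,y). Per-cell terms -P(x,y)·log₂P(x,y):
  X=0: 0.5301, 0.5301, 0.2161
  X=1: 0.2161, 0.4644, 0.0000
  (cells with P = 0 contribute 0)
Sum of the 6 terms: H(X,Y) = 1.9568 bits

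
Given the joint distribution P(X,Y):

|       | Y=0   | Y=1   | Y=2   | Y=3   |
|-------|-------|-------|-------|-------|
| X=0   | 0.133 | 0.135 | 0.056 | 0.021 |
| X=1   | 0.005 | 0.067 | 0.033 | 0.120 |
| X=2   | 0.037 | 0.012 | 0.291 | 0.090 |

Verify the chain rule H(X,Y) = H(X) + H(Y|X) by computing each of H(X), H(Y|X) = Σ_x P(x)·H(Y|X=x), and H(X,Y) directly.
H(X) = 1.5375 bits, H(Y|X) = 1.5020 bits, H(X,Y) = 3.0394 bits

Marginal of X (row sums):
  P(X=0) = 0.133 + 0.135 + 0.056 + 0.021 = 0.345
  P(X=1) = 0.005 + 0.067 + 0.033 + 0.120 = 0.225
  P(X=2) = 0.037 + 0.012 + 0.291 + 0.090 = 0.430
H(X) = -[0.345·log₂(0.345) + 0.225·log₂(0.225) + 0.430·log₂(0.430)]
  = 0.529689 + 0.484201 + 0.523564 = 1.5375 bits

H(Y|X) = Σ_x P(x)·H(Y|X=x):
  X=0: P(X=0) = 0.345, P(Y|X=0) = (133/345, 9/23, 56/345, 7/115) → H(Y|X=0) = 1.731400
  X=1: P(X=1) = 0.225, P(Y|X=1) = (1/45, 67/225, 11/75, 8/15) → H(Y|X=1) = 1.532317
  X=2: P(X=2) = 0.430, P(Y|X=2) = (37/430, 6/215, 291/430, 9/43) → H(Y|X=2) = 1.302065
H(Y|X) = 0.345·1.731400 + 0.225·1.532317 + 0.430·1.302065 = 1.5020 bits

H(X,Y) = -Σ_{x,y} P(x,y) log₂ P(x,y). Per-cell terms -P(x,y)·log₂P(x,y):
  X=0: 0.387097, 0.390011, 0.232872, 0.117043
  X=1: 0.038219, 0.261280, 0.162406, 0.367067
  X=2: 0.175984, 0.076570, 0.518245, 0.312654
Sum of the 12 terms: H(X,Y) = 3.0394 bits

Chain rule check:
  H(X) + H(Y|X) = 1.5375 + 1.5020 = 3.0395 bits
  H(X,Y) = 3.0394 bits
✓ Chain rule verified (Δ = 0.0001 is 4-dp rounding noise: each of the three values was rounded independently).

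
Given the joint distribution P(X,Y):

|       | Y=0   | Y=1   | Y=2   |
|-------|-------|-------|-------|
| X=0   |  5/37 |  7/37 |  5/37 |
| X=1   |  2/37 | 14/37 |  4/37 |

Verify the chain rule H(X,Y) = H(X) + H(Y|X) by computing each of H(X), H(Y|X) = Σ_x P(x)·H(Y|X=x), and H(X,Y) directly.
H(X) = 0.9953 bits, H(Y|X) = 1.3446 bits, H(X,Y) = 2.3399 bits

Marginal of X (row sums):
  P(X=0) = 5/37 + 7/37 + 5/37 = 17/37
  P(X=1) = 2/37 + 14/37 + 4/37 = 20/37
H(X) = -[(17/37)·log₂(17/37) + (20/37)·log₂(20/37)]
  = 0.515509 + 0.479743 = 0.9953 bits

H(Y|X) = Σ_x P(x)·H(Y|X=x):
  X=0: P(X=0) = 17/37, P(Y|X=0) = (5/17, 7/17, 5/17) → H(Y|X=0) = 1.565653
  X=1: P(X=1) = 20/37, P(Y|X=1) = (1/10, 7/10, 1/5) → H(Y|X=1) = 1.156780
H(Y|X) = (17/37)·1.565653 + (20/37)·1.156780 = 1.3446 bits

H(X,Y) = -Σ_{x,y} P(x,y) log₂ P(x,y). Per-cell terms -P(x,y)·log₂P(x,y):
  X=0: 0.390206, 0.454451, 0.390206
  X=1: 0.227538, 0.530524, 0.346968
Sum of the 6 terms: H(X,Y) = 2.3399 bits

Chain rule check:
  H(X) + H(Y|X) = 0.9953 + 1.3446 = 2.3399 bits
  H(X,Y) = 2.3399 bits
✓ Chain rule verified.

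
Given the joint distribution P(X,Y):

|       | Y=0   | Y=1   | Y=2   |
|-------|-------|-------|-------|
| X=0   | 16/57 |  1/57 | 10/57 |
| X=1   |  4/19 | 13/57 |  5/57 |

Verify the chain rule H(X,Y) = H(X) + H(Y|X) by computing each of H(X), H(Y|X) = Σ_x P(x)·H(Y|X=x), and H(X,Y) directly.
H(X) = 0.9980 bits, H(Y|X) = 1.3269 bits, H(X,Y) = 2.3249 bits

Marginal of X (row sums):
  P(X=0) = 16/57 + 1/57 + 10/57 = 9/19
  P(X=1) = 4/19 + 13/57 + 5/57 = 10/19
H(X) = -[(9/19)·log₂(9/19) + (10/19)·log₂(10/19)]
  = 0.51063 + 0.48737 = 0.9980 bits

H(Y|X) = Σ_x P(x)·H(Y|X=x):
  X=0: P(X=0) = 9/19, P(Y|X=0) = (16/27, 1/27, 10/27) → H(Y|X=0) = 1.15417
  X=1: P(X=1) = 10/19, P(Y|X=1) = (2/5, 13/30, 1/6) → H(Y|X=1) = 1.48239
H(Y|X) = (9/19)·1.15417 + (10/19)·1.48239 = 1.3269 bits

H(X,Y) = -Σ_{x,y} P(x,y) log₂ P(x,y). Per-cell terms -P(x,y)·log₂P(x,y):
  X=0: 0.51450, 0.10233, 0.44052
  X=1: 0.47325, 0.48635, 0.30798
Sum of the 6 terms: H(X,Y) = 2.3249 bits

Chain rule check:
  H(X) + H(Y|X) = 0.9980 + 1.3269 = 2.3249 bits
  H(X,Y) = 2.3249 bits
✓ Chain rule verified.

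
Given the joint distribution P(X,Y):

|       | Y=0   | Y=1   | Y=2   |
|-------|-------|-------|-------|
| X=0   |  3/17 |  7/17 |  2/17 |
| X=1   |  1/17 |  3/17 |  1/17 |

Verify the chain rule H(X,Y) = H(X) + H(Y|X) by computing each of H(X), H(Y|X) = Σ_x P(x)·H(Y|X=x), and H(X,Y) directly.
H(X) = 0.8740 bits, H(Y|X) = 1.3805 bits, H(X,Y) = 2.2544 bits

Marginal of X (row sums):
  P(X=0) = 3/17 + 7/17 + 2/17 = 12/17
  P(X=1) = 1/17 + 3/17 + 1/17 = 5/17
H(X) = -[(12/17)·log₂(12/17) + (5/17)·log₂(5/17)]
  = 0.354706 + 0.519275 = 0.8740 bits

H(Y|X) = Σ_x P(x)·H(Y|X=x):
  X=0: P(X=0) = 12/17, P(Y|X=0) = (1/4, 7/12, 1/6) → H(Y|X=0) = 1.384432
  X=1: P(X=1) = 5/17, P(Y|X=1) = (1/5, 3/5, 1/5) → H(Y|X=1) = 1.370951
H(Y|X) = (12/17)·1.384432 + (5/17)·1.370951 = 1.3805 bits

H(X,Y) = -Σ_{x,y} P(x,y) log₂ P(x,y). Per-cell terms -P(x,y)·log₂P(x,y):
  X=0: 0.441618, 0.527103, 0.363231
  X=1: 0.240439, 0.441618, 0.240439
Sum of the 6 terms: H(X,Y) = 2.2544 bits

Chain rule check:
  H(X) + H(Y|X) = 0.8740 + 1.3805 = 2.2545 bits
  H(X,Y) = 2.2544 bits
✓ Chain rule verified (Δ = 0.0001 is 4-dp rounding noise: each of the three values was rounded independently).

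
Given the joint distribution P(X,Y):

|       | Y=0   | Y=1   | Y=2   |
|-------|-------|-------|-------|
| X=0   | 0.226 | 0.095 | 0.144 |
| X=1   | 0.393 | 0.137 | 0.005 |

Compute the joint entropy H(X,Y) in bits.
2.1708 bits

H(X,Y) = -Σ_{x,y} P(x,y) log₂ P(x,y). Per-cell terms -P(x,y)·log₂P(x,y):
  X=0: 0.484907, 0.322613, 0.402604
  X=1: 0.529528, 0.392882, 0.038219
Sum of the 6 terms: H(X,Y) = 2.1708 bits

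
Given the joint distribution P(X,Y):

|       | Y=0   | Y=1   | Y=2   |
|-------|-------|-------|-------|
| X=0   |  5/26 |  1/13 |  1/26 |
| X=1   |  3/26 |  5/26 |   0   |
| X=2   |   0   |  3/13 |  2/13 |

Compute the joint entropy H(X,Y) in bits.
2.6434 bits

H(X,Y) = -Σ_{x,y} P(x,y) log₂ P(x,y). Per-cell terms -P(x,y)·log₂P(x,y):
  X=0: 0.4574, 0.2846, 0.1808
  X=1: 0.3595, 0.4574, 0.0000
  X=2: 0.0000, 0.4882, 0.4155
  (cells with P = 0 contribute 0)
Sum of the 9 terms: H(X,Y) = 2.6434 bits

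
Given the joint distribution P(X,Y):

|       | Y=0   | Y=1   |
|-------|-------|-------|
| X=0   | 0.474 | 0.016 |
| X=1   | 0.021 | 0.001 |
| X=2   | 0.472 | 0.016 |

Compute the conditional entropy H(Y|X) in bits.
0.2091 bits

H(Y|X) = H(X,Y) - H(X)

H(X,Y) = -Σ_{x,y} P(x,y) log₂ P(x,y). Per-cell terms -P(x,y)·log₂P(x,y):
  X=0: 0.5105175, 0.0954525
  X=1: 0.1170428, 0.0099658
  X=2: 0.5112427, 0.0954525
Sum of the 6 terms: H(X,Y) = 1.3396738 bits

Marginal of X (row sums):
  P(X=0) = 0.474 + 0.016 = 0.490
  P(X=1) = 0.021 + 0.001 = 0.022
  P(X=2) = 0.472 + 0.016 = 0.488
H(X) = -[0.490·log₂(0.490) + 0.022·log₂(0.022) + 0.488·log₂(0.488)]
  = 0.5042817 + 0.1211398 + 0.5051029 = 1.1305244 bits

H(Y|X) = H(X,Y) - H(X) = 1.3396738 - 1.1305244 = 0.2091 bits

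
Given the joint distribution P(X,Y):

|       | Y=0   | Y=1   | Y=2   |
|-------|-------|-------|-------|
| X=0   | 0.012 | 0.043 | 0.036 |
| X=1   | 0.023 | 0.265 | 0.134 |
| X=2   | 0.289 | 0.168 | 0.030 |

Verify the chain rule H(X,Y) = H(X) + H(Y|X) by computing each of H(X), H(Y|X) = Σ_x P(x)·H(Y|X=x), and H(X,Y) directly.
H(X) = 1.3454 bits, H(Y|X) = 1.2221 bits, H(X,Y) = 2.5675 bits

Marginal of X (row sums):
  P(X=0) = 0.012 + 0.043 + 0.036 = 0.091
  P(X=1) = 0.023 + 0.265 + 0.134 = 0.422
  P(X=2) = 0.289 + 0.168 + 0.030 = 0.487
H(X) = -[0.091·log₂(0.091) + 0.422·log₂(0.422) + 0.487·log₂(0.487)]
  = 0.314677 + 0.525257 + 0.505509 = 1.3454 bits

H(Y|X) = Σ_x P(x)·H(Y|X=x):
  X=0: P(X=0) = 0.091, P(Y|X=0) = (12/91, 43/91, 36/91) → H(Y|X=0) = 1.425748
  X=1: P(X=1) = 0.422, P(Y|X=1) = (23/422, 265/422, 67/211) → H(Y|X=1) = 1.175820
  X=2: P(X=2) = 0.487, P(Y|X=2) = (289/487, 168/487, 30/487) → H(Y|X=2) = 1.224144
H(Y|X) = 0.091·1.425748 + 0.422·1.175820 + 0.487·1.224144 = 1.2221 bits

H(X,Y) = -Σ_{x,y} P(x,y) log₂ P(x,y). Per-cell terms -P(x,y)·log₂P(x,y):
  X=0: 0.076570, 0.195199, 0.172651
  X=1: 0.125171, 0.507723, 0.388559
  X=2: 0.517558, 0.432342, 0.151767
Sum of the 9 terms: H(X,Y) = 2.5675 bits

Chain rule check:
  H(X) + H(Y|X) = 1.3454 + 1.2221 = 2.5675 bits
  H(X,Y) = 2.5675 bits
✓ Chain rule verified.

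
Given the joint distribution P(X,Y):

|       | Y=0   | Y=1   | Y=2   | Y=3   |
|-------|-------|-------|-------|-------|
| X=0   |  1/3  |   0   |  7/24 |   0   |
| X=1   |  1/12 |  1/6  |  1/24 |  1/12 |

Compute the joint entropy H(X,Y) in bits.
2.2662 bits

H(X,Y) = -Σ_{x,y} P(x,y) log₂ P(x,y). Per-cell terms -P(x,y)·log₂P(x,y):
  X=0: 0.52832, 0.00000, 0.51847, 0.00000
  X=1: 0.29875, 0.43083, 0.19104, 0.29875
  (cells with P = 0 contribute 0)
Sum of the 8 terms: H(X,Y) = 2.2662 bits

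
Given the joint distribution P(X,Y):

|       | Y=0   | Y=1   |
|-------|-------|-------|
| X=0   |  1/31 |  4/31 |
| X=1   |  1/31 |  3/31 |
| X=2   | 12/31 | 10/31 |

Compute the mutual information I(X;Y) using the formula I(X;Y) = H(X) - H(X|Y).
0.0667 bits

I(X;Y) = H(X) - H(X|Y)

Marginal of X (row sums):
  P(X=0) = 1/31 + 4/31 = 5/31
  P(X=1) = 1/31 + 3/31 = 4/31
  P(X=2) = 12/31 + 10/31 = 22/31
H(X) = -[(5/31)·log₂(5/31) + (4/31)·log₂(4/31) + (22/31)·log₂(22/31)]
  = 0.4246 + 0.3812 + 0.3511 = 1.1569 bits

Marginal of Y (column sums):
  P(Y=0) = 1/31 + 1/31 + 12/31 = 14/31
  P(Y=1) = 4/31 + 3/31 + 10/31 = 17/31
H(X|Y) = Σ_y P(y)·H(X|Y=y):
  Y=0: P(Y=0) = 14/31, P(X|Y=0) = (1/14, 1/14, 6/7) → H(X|Y=0) = 0.7345
  Y=1: P(Y=1) = 17/31, P(X|Y=1) = (4/17, 3/17, 10/17) → H(X|Y=1) = 1.3831
H(X|Y) = (14/31)·0.7345 + (17/31)·1.3831 = 1.0902 bits

I(X;Y) = H(X) - H(X|Y) = 1.1569 - 1.0902 = 0.0667 bits

Cross-check via I(X;Y) = H(X) + H(Y) - H(X,Y): computing H(Y) from the column sums and H(X,Y) from the 6 cells in the same way gives H(Y) = 0.9932 bits and H(X,Y) = 2.0834 bits, so
I(X;Y) = 1.1569 + 0.9932 - 2.0834 = 0.0667 bits ✓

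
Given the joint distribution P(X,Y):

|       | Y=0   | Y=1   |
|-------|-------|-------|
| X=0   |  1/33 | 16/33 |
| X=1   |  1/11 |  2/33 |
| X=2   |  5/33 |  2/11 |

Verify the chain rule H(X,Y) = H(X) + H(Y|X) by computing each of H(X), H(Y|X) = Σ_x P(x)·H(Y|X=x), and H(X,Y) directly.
H(X) = 1.4338 bits, H(Y|X) = 0.6447 bits, H(X,Y) = 2.0785 bits

Marginal of X (row sums):
  P(X=0) = 1/33 + 16/33 = 17/33
  P(X=1) = 1/11 + 2/33 = 5/33
  P(X=2) = 5/33 + 2/11 = 1/3
H(X) = -[(17/33)·log₂(17/33) + (5/33)·log₂(5/33) + (1/3)·log₂(1/3)]
  = 0.49296 + 0.41249 + 0.52832 = 1.4338 bits

H(Y|X) = Σ_x P(x)·H(Y|X=x):
  X=0: P(X=0) = 17/33, P(Y|X=0) = (1/17, 16/17) → H(Y|X=0) = 0.32276
  X=1: P(X=1) = 5/33, P(Y|X=1) = (3/5, 2/5) → H(Y|X=1) = 0.97095
  X=2: P(X=2) = 1/3, P(Y|X=2) = (5/11, 6/11) → H(Y|X=2) = 0.99403
H(Y|X) = (17/33)·0.32276 + (5/33)·0.97095 + (1/3)·0.99403 = 0.6447 bits

H(X,Y) = -Σ_{x,y} P(x,y) log₂ P(x,y). Per-cell terms -P(x,y)·log₂P(x,y):
  X=0: 0.15286, 0.50637
  X=1: 0.31449, 0.24511
  X=2: 0.41249, 0.44717
Sum of the 6 terms: H(X,Y) = 2.0785 bits

Chain rule check:
  H(X) + H(Y|X) = 1.4338 + 0.6447 = 2.0785 bits
  H(X,Y) = 2.0785 bits
✓ Chain rule verified.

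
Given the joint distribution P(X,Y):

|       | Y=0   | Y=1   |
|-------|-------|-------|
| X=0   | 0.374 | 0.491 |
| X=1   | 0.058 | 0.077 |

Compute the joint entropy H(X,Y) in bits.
1.5576 bits

H(X,Y) = -Σ_{x,y} P(x,y) log₂ P(x,y). Per-cell terms -P(x,y)·log₂P(x,y):
  X=0: 0.53066, 0.50387
  X=1: 0.23825, 0.28482
Sum of the 4 terms: H(X,Y) = 1.5576 bits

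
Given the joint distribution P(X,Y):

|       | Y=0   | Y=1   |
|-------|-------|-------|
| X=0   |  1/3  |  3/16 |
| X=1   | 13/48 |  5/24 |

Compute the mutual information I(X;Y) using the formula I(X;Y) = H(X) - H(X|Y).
0.0042 bits

I(X;Y) = H(X) - H(X|Y)

Marginal of X (row sums):
  P(X=0) = 1/3 + 3/16 = 25/48
  P(X=1) = 13/48 + 5/24 = 23/48
H(X) = -[(25/48)·log₂(25/48) + (23/48)·log₂(23/48)]
  = 0.49016 + 0.50859 = 0.99875 bits

Marginal of Y (column sums):
  P(Y=0) = 1/3 + 13/48 = 29/48
  P(Y=1) = 3/16 + 5/24 = 19/48
H(X|Y) = Σ_y P(y)·H(X|Y=y):
  Y=0: P(Y=0) = 29/48, P(X|Y=0) = (16/29, 13/29) → H(X|Y=0) = 0.99227
  Y=1: P(Y=1) = 19/48, P(X|Y=1) = (9/19, 10/19) → H(X|Y=1) = 0.99800
H(X|Y) = (29/48)·0.99227 + (19/48)·0.99800 = 0.99454 bits

I(X;Y) = H(X) - H(X|Y) = 0.99875 - 0.99454 = 0.0042 bits

Cross-check via I(X;Y) = H(X) + H(Y) - H(X,Y): computing H(Y) from the column sums and H(X,Y) from the 4 cells in the same way gives H(Y) = 0.96846 bits and H(X,Y) = 1.96300 bits, so
I(X;Y) = 0.99875 + 0.96846 - 1.96300 = 0.0042 bits ✓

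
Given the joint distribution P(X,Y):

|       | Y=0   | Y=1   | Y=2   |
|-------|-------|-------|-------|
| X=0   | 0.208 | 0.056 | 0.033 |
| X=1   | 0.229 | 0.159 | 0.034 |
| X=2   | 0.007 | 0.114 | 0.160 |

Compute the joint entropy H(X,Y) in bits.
2.7714 bits

H(X,Y) = -Σ_{x,y} P(x,y) log₂ P(x,y). Per-cell terms -P(x,y)·log₂P(x,y):
  X=0: 0.4712, 0.2329, 0.1624
  X=1: 0.4870, 0.4218, 0.1659
  X=2: 0.0501, 0.3571, 0.4230
Sum of the 9 terms: H(X,Y) = 2.7714 bits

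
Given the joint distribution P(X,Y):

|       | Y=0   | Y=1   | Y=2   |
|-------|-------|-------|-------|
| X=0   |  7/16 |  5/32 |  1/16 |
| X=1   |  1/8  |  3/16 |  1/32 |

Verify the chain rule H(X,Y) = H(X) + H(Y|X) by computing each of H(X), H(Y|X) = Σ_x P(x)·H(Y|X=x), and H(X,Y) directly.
H(X) = 0.9284 bits, H(Y|X) = 1.2459 bits, H(X,Y) = 2.1743 bits

Marginal of X (row sums):
  P(X=0) = 7/16 + 5/32 + 1/16 = 21/32
  P(X=1) = 1/8 + 3/16 + 1/32 = 11/32
H(X) = -[(21/32)·log₂(21/32) + (11/32)·log₂(11/32)]
  = 0.39879 + 0.52957 = 0.9284 bits

H(Y|X) = Σ_x P(x)·H(Y|X=x):
  X=0: P(X=0) = 21/32, P(Y|X=0) = (2/3, 5/21, 2/21) → H(Y|X=0) = 1.20600
  X=1: P(X=1) = 11/32, P(Y|X=1) = (4/11, 6/11, 1/11) → H(Y|X=1) = 1.32218
H(Y|X) = (21/32)·1.20600 + (11/32)·1.32218 = 1.2459 bits

H(X,Y) = -Σ_{x,y} P(x,y) log₂ P(x,y). Per-cell terms -P(x,y)·log₂P(x,y):
  X=0: 0.52178, 0.41845, 0.25000
  X=1: 0.37500, 0.45282, 0.15625
Sum of the 6 terms: H(X,Y) = 2.1743 bits

Chain rule check:
  H(X) + H(Y|X) = 0.9284 + 1.2459 = 2.1743 bits
  H(X,Y) = 2.1743 bits
✓ Chain rule verified.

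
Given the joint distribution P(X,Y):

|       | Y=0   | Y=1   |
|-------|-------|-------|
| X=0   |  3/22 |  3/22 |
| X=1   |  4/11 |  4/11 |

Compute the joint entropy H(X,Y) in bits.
1.8454 bits

H(X,Y) = -Σ_{x,y} P(x,y) log₂ P(x,y). Per-cell terms -P(x,y)·log₂P(x,y):
  X=0: 0.3920, 0.3920
  X=1: 0.5307, 0.5307
Sum of the 4 terms: H(X,Y) = 1.8454 bits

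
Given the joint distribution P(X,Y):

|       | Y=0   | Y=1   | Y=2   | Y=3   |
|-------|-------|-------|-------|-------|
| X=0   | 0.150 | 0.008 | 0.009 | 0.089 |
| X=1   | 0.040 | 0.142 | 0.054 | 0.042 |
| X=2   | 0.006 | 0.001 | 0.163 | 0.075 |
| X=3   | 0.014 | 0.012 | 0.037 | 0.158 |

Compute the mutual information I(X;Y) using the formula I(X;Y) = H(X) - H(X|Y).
0.5684 bits

I(X;Y) = H(X) - H(X|Y)

Marginal of X (row sums):
  P(X=0) = 0.150 + 0.008 + 0.009 + 0.089 = 0.256
  P(X=1) = 0.040 + 0.142 + 0.054 + 0.042 = 0.278
  P(X=2) = 0.006 + 0.001 + 0.163 + 0.075 = 0.245
  P(X=3) = 0.014 + 0.012 + 0.037 + 0.158 = 0.221
H(X) = -[0.256·log₂(0.256) + 0.278·log₂(0.278) + 0.245·log₂(0.245) + 0.221·log₂(0.221)]
  = 0.50324 + 0.51342 + 0.49714 + 0.48131 = 1.9951 bits

Marginal of Y (column sums):
  P(Y=0) = 0.150 + 0.040 + 0.006 + 0.014 = 0.210
  P(Y=1) = 0.008 + 0.142 + 0.001 + 0.012 = 0.163
  P(Y=2) = 0.009 + 0.054 + 0.163 + 0.037 = 0.263
  P(Y=3) = 0.089 + 0.042 + 0.075 + 0.158 = 0.364
H(X|Y) = Σ_y P(y)·H(X|Y=y):
  Y=0: P(Y=0) = 0.210, P(X|Y=0) = (5/7, 4/21, 1/35, 1/15) → H(X|Y=0) = 1.20942
  Y=1: P(Y=1) = 0.163, P(X|Y=1) = (8/163, 142/163, 1/163, 12/163) → H(X|Y=1) = 0.70895
  Y=2: P(Y=2) = 0.263, P(X|Y=2) = (9/263, 54/263, 163/263, 37/263) → H(X|Y=2) = 1.46141
  Y=3: P(Y=3) = 0.364, P(X|Y=3) = (89/364, 3/26, 75/364, 79/182) → H(X|Y=3) = 1.84852
H(X|Y) = 0.210·1.20942 + 0.163·0.70895 + 0.263·1.46141 + 0.364·1.84852 = 1.4267 bits

I(X;Y) = H(X) - H(X|Y) = 1.9951 - 1.4267 = 0.5684 bits

Cross-check via I(X;Y) = H(X) + H(Y) - H(X,Y): computing H(Y) from the column sums and H(X,Y) from the 16 cells in the same way gives H(Y) = 1.9369 bits and H(X,Y) = 3.3636 bits, so
I(X;Y) = 1.9951 + 1.9369 - 3.3636 = 0.5684 bits ✓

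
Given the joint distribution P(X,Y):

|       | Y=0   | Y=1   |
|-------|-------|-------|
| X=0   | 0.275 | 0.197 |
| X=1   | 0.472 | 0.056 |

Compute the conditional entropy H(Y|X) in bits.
0.7203 bits

H(Y|X) = H(X,Y) - H(X)

H(X,Y) = -Σ_{x,y} P(x,y) log₂ P(x,y). Per-cell terms -P(x,y)·log₂P(x,y):
  X=0: 0.5122, 0.4617
  X=1: 0.5112, 0.2329
Sum of the 4 terms: H(X,Y) = 1.7180 bits

Marginal of X (row sums):
  P(X=0) = 0.275 + 0.197 = 0.472
  P(X=1) = 0.472 + 0.056 = 0.528
H(X) = -[0.472·log₂(0.472) + 0.528·log₂(0.528)]
  = 0.5112 + 0.4865 = 0.9977 bits

H(Y|X) = H(X,Y) - H(X) = 1.7180 - 0.9977 = 0.7203 bits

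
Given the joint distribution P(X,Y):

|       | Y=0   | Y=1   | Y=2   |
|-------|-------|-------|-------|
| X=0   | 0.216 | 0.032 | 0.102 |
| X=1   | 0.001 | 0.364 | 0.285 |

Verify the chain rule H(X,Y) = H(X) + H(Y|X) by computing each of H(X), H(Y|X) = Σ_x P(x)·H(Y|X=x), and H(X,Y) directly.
H(X) = 0.9341 bits, H(Y|X) = 1.0951 bits, H(X,Y) = 2.0292 bits

Marginal of X (row sums):
  P(X=0) = 0.216 + 0.032 + 0.102 = 0.350
  P(X=1) = 0.001 + 0.364 + 0.285 = 0.650
H(X) = -[0.350·log₂(0.350) + 0.650·log₂(0.650)]
  = 0.53010 + 0.40397 = 0.9341 bits

H(Y|X) = Σ_x P(x)·H(Y|X=x):
  X=0: P(X=0) = 0.350, P(Y|X=0) = (108/175, 16/175, 51/175) → H(Y|X=0) = 1.26366
  X=1: P(X=1) = 0.650, P(Y|X=1) = (1/650, 14/25, 57/130) → H(Y|X=1) = 1.00436
H(Y|X) = 0.350·1.26366 + 0.650·1.00436 = 1.0951 bits

H(X,Y) = -Σ_{x,y} P(x,y) log₂ P(x,y). Per-cell terms -P(x,y)·log₂P(x,y):
  X=0: 0.47755, 0.15891, 0.33592
  X=1: 0.00997, 0.53071, 0.51613
Sum of the 6 terms: H(X,Y) = 2.0292 bits

Chain rule check:
  H(X) + H(Y|X) = 0.9341 + 1.0951 = 2.0292 bits
  H(X,Y) = 2.0292 bits
✓ Chain rule verified.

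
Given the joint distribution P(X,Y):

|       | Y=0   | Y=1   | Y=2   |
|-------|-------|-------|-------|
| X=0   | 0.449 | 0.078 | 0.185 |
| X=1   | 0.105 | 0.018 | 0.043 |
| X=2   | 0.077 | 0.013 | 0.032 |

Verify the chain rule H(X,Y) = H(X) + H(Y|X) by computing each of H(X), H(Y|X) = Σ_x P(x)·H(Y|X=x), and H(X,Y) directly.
H(X) = 1.1493 bits, H(Y|X) = 1.2730 bits, H(X,Y) = 2.4222 bits

Marginal of X (row sums):
  P(X=0) = 0.449 + 0.078 + 0.185 = 0.712
  P(X=1) = 0.105 + 0.018 + 0.043 = 0.166
  P(X=2) = 0.077 + 0.013 + 0.032 = 0.122
H(X) = -[0.712·log₂(0.712) + 0.166·log₂(0.166) + 0.122·log₂(0.122)]
  = 0.3489 + 0.4301 + 0.3703 = 1.1493 bits

H(Y|X) = Σ_x P(x)·H(Y|X=x):
  X=0: P(X=0) = 0.712, P(Y|X=0) = (449/712, 39/356, 185/712) → H(Y|X=0) = 1.2742
  X=1: P(X=1) = 0.166, P(Y|X=1) = (105/166, 9/83, 43/166) → H(Y|X=1) = 1.2703
  X=2: P(X=2) = 0.122, P(Y|X=2) = (77/122, 13/122, 16/61) → H(Y|X=2) = 1.2697
H(Y|X) = 0.712·1.2742 + 0.166·1.2703 + 0.122·1.2697 = 1.2730 bits

H(X,Y) = -Σ_{x,y} P(x,y) log₂ P(x,y). Per-cell terms -P(x,y)·log₂P(x,y):
  X=0: 0.5187, 0.2871, 0.4504
  X=1: 0.3414, 0.1043, 0.1952
  X=2: 0.2848, 0.0814, 0.1589
Sum of the 9 terms: H(X,Y) = 2.4222 bits

Chain rule check:
  H(X) + H(Y|X) = 1.1493 + 1.2730 = 2.4223 bits
  H(X,Y) = 2.4222 bits
✓ Chain rule verified (Δ = 0.0001 is 4-dp rounding noise: each of the three values was rounded independently).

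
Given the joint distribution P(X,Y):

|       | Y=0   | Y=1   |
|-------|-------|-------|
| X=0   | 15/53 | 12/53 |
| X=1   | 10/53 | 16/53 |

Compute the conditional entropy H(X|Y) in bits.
0.9785 bits

H(X|Y) = H(X,Y) - H(Y)

H(X,Y) = -Σ_{x,y} P(x,y) log₂ P(x,y). Per-cell terms -P(x,y)·log₂P(x,y):
  X=0: 0.5154, 0.4852
  X=1: 0.4540, 0.5216
Sum of the 4 terms: H(X,Y) = 1.9762 bits

Marginal of Y (column sums):
  P(Y=0) = 15/53 + 10/53 = 25/53
  P(Y=1) = 12/53 + 16/53 = 28/53
H(Y) = -[(25/53)·log₂(25/53) + (28/53)·log₂(28/53)]
  = 0.5114 + 0.4863 = 0.9977 bits

H(X|Y) = H(X,Y) - H(Y) = 1.9762 - 0.9977 = 0.9785 bits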